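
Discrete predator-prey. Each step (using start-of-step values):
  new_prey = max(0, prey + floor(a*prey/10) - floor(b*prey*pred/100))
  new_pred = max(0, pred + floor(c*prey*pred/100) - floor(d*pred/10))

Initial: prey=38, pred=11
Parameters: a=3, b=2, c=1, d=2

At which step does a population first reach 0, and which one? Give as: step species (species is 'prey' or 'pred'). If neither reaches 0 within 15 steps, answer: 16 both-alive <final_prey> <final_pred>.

Step 1: prey: 38+11-8=41; pred: 11+4-2=13
Step 2: prey: 41+12-10=43; pred: 13+5-2=16
Step 3: prey: 43+12-13=42; pred: 16+6-3=19
Step 4: prey: 42+12-15=39; pred: 19+7-3=23
Step 5: prey: 39+11-17=33; pred: 23+8-4=27
Step 6: prey: 33+9-17=25; pred: 27+8-5=30
Step 7: prey: 25+7-15=17; pred: 30+7-6=31
Step 8: prey: 17+5-10=12; pred: 31+5-6=30
Step 9: prey: 12+3-7=8; pred: 30+3-6=27
Step 10: prey: 8+2-4=6; pred: 27+2-5=24
Step 11: prey: 6+1-2=5; pred: 24+1-4=21
Step 12: prey: 5+1-2=4; pred: 21+1-4=18
Step 13: prey: 4+1-1=4; pred: 18+0-3=15
Step 14: prey: 4+1-1=4; pred: 15+0-3=12
Step 15: prey: 4+1-0=5; pred: 12+0-2=10
No extinction within 15 steps

Answer: 16 both-alive 5 10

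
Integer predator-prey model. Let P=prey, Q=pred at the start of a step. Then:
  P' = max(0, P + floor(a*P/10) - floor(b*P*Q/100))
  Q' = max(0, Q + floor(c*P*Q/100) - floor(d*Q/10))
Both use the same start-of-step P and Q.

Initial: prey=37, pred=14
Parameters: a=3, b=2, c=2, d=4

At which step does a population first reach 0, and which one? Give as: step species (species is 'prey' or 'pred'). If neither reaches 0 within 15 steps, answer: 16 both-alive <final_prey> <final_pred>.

Answer: 16 both-alive 14 2

Derivation:
Step 1: prey: 37+11-10=38; pred: 14+10-5=19
Step 2: prey: 38+11-14=35; pred: 19+14-7=26
Step 3: prey: 35+10-18=27; pred: 26+18-10=34
Step 4: prey: 27+8-18=17; pred: 34+18-13=39
Step 5: prey: 17+5-13=9; pred: 39+13-15=37
Step 6: prey: 9+2-6=5; pred: 37+6-14=29
Step 7: prey: 5+1-2=4; pred: 29+2-11=20
Step 8: prey: 4+1-1=4; pred: 20+1-8=13
Step 9: prey: 4+1-1=4; pred: 13+1-5=9
Step 10: prey: 4+1-0=5; pred: 9+0-3=6
Step 11: prey: 5+1-0=6; pred: 6+0-2=4
Step 12: prey: 6+1-0=7; pred: 4+0-1=3
Step 13: prey: 7+2-0=9; pred: 3+0-1=2
Step 14: prey: 9+2-0=11; pred: 2+0-0=2
Step 15: prey: 11+3-0=14; pred: 2+0-0=2
No extinction within 15 steps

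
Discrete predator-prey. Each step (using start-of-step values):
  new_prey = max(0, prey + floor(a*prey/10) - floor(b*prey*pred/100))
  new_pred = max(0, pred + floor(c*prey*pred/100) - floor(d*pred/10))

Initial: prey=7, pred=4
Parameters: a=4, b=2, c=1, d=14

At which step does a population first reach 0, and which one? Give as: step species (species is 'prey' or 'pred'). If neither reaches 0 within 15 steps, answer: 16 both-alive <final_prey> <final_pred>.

Answer: 1 pred

Derivation:
Step 1: prey: 7+2-0=9; pred: 4+0-5=0
First extinction: pred at step 1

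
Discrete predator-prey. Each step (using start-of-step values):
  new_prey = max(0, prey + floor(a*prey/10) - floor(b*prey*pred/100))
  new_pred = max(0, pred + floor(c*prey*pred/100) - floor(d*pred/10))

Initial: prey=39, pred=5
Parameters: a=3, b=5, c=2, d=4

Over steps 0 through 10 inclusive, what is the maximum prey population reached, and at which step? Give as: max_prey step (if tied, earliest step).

Answer: 41 1

Derivation:
Step 1: prey: 39+11-9=41; pred: 5+3-2=6
Step 2: prey: 41+12-12=41; pred: 6+4-2=8
Step 3: prey: 41+12-16=37; pred: 8+6-3=11
Step 4: prey: 37+11-20=28; pred: 11+8-4=15
Step 5: prey: 28+8-21=15; pred: 15+8-6=17
Step 6: prey: 15+4-12=7; pred: 17+5-6=16
Step 7: prey: 7+2-5=4; pred: 16+2-6=12
Step 8: prey: 4+1-2=3; pred: 12+0-4=8
Step 9: prey: 3+0-1=2; pred: 8+0-3=5
Step 10: prey: 2+0-0=2; pred: 5+0-2=3
Max prey = 41 at step 1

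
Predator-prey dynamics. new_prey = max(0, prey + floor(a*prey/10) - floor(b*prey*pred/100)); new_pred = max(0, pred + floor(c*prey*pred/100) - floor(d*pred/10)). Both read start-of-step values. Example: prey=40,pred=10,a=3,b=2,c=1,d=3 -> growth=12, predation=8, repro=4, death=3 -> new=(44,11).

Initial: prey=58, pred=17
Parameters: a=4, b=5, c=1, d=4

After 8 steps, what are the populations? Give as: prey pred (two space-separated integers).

Answer: 11 2

Derivation:
Step 1: prey: 58+23-49=32; pred: 17+9-6=20
Step 2: prey: 32+12-32=12; pred: 20+6-8=18
Step 3: prey: 12+4-10=6; pred: 18+2-7=13
Step 4: prey: 6+2-3=5; pred: 13+0-5=8
Step 5: prey: 5+2-2=5; pred: 8+0-3=5
Step 6: prey: 5+2-1=6; pred: 5+0-2=3
Step 7: prey: 6+2-0=8; pred: 3+0-1=2
Step 8: prey: 8+3-0=11; pred: 2+0-0=2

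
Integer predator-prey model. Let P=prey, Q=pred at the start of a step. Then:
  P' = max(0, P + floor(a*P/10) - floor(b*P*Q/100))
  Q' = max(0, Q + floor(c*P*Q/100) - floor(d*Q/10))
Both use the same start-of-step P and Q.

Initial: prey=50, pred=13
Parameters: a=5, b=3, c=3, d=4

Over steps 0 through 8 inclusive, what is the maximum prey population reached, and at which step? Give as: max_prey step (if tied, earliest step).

Answer: 56 1

Derivation:
Step 1: prey: 50+25-19=56; pred: 13+19-5=27
Step 2: prey: 56+28-45=39; pred: 27+45-10=62
Step 3: prey: 39+19-72=0; pred: 62+72-24=110
Step 4: prey: 0+0-0=0; pred: 110+0-44=66
Step 5: prey: 0+0-0=0; pred: 66+0-26=40
Step 6: prey: 0+0-0=0; pred: 40+0-16=24
Step 7: prey: 0+0-0=0; pred: 24+0-9=15
Step 8: prey: 0+0-0=0; pred: 15+0-6=9
Max prey = 56 at step 1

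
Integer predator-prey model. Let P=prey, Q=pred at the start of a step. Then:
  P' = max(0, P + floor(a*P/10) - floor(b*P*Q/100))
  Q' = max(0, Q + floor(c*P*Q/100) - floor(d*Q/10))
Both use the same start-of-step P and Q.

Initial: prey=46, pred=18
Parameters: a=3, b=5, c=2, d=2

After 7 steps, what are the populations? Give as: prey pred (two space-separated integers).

Answer: 0 13

Derivation:
Step 1: prey: 46+13-41=18; pred: 18+16-3=31
Step 2: prey: 18+5-27=0; pred: 31+11-6=36
Step 3: prey: 0+0-0=0; pred: 36+0-7=29
Step 4: prey: 0+0-0=0; pred: 29+0-5=24
Step 5: prey: 0+0-0=0; pred: 24+0-4=20
Step 6: prey: 0+0-0=0; pred: 20+0-4=16
Step 7: prey: 0+0-0=0; pred: 16+0-3=13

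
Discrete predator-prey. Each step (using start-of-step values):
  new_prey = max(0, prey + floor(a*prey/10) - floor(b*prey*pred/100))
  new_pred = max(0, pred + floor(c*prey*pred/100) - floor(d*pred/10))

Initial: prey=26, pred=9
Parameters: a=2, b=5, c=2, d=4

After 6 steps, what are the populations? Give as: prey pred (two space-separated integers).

Answer: 6 3

Derivation:
Step 1: prey: 26+5-11=20; pred: 9+4-3=10
Step 2: prey: 20+4-10=14; pred: 10+4-4=10
Step 3: prey: 14+2-7=9; pred: 10+2-4=8
Step 4: prey: 9+1-3=7; pred: 8+1-3=6
Step 5: prey: 7+1-2=6; pred: 6+0-2=4
Step 6: prey: 6+1-1=6; pred: 4+0-1=3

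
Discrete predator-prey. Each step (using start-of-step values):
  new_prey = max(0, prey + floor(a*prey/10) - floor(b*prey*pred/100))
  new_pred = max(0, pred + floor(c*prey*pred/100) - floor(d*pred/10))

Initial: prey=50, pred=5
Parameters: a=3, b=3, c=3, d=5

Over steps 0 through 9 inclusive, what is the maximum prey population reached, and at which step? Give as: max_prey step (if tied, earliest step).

Step 1: prey: 50+15-7=58; pred: 5+7-2=10
Step 2: prey: 58+17-17=58; pred: 10+17-5=22
Step 3: prey: 58+17-38=37; pred: 22+38-11=49
Step 4: prey: 37+11-54=0; pred: 49+54-24=79
Step 5: prey: 0+0-0=0; pred: 79+0-39=40
Step 6: prey: 0+0-0=0; pred: 40+0-20=20
Step 7: prey: 0+0-0=0; pred: 20+0-10=10
Step 8: prey: 0+0-0=0; pred: 10+0-5=5
Step 9: prey: 0+0-0=0; pred: 5+0-2=3
Max prey = 58 at step 1

Answer: 58 1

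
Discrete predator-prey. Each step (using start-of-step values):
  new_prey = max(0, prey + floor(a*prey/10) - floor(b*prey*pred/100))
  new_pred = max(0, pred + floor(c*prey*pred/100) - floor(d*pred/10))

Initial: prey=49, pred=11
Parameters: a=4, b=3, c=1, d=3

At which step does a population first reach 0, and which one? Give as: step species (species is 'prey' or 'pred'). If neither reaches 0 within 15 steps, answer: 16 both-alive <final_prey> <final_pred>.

Answer: 16 both-alive 21 3

Derivation:
Step 1: prey: 49+19-16=52; pred: 11+5-3=13
Step 2: prey: 52+20-20=52; pred: 13+6-3=16
Step 3: prey: 52+20-24=48; pred: 16+8-4=20
Step 4: prey: 48+19-28=39; pred: 20+9-6=23
Step 5: prey: 39+15-26=28; pred: 23+8-6=25
Step 6: prey: 28+11-21=18; pred: 25+7-7=25
Step 7: prey: 18+7-13=12; pred: 25+4-7=22
Step 8: prey: 12+4-7=9; pred: 22+2-6=18
Step 9: prey: 9+3-4=8; pred: 18+1-5=14
Step 10: prey: 8+3-3=8; pred: 14+1-4=11
Step 11: prey: 8+3-2=9; pred: 11+0-3=8
Step 12: prey: 9+3-2=10; pred: 8+0-2=6
Step 13: prey: 10+4-1=13; pred: 6+0-1=5
Step 14: prey: 13+5-1=17; pred: 5+0-1=4
Step 15: prey: 17+6-2=21; pred: 4+0-1=3
No extinction within 15 steps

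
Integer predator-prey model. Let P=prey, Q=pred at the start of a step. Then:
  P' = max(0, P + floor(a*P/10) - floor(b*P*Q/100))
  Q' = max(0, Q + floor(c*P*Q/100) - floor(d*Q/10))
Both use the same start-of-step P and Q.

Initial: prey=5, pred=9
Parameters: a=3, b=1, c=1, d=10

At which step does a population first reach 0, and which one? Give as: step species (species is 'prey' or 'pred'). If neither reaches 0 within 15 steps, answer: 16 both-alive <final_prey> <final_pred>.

Step 1: prey: 5+1-0=6; pred: 9+0-9=0
First extinction: pred at step 1

Answer: 1 pred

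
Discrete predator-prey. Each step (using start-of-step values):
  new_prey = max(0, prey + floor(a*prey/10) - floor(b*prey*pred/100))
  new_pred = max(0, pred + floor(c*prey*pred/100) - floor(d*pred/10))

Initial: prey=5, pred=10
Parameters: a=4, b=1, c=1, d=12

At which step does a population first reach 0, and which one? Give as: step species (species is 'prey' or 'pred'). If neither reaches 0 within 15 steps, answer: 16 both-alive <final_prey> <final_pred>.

Answer: 1 pred

Derivation:
Step 1: prey: 5+2-0=7; pred: 10+0-12=0
First extinction: pred at step 1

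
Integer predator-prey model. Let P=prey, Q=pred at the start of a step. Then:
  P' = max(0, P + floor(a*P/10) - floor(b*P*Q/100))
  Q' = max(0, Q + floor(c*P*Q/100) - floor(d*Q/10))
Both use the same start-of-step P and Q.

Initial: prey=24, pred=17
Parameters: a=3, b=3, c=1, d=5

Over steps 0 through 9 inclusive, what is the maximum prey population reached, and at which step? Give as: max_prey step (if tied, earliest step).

Answer: 62 9

Derivation:
Step 1: prey: 24+7-12=19; pred: 17+4-8=13
Step 2: prey: 19+5-7=17; pred: 13+2-6=9
Step 3: prey: 17+5-4=18; pred: 9+1-4=6
Step 4: prey: 18+5-3=20; pred: 6+1-3=4
Step 5: prey: 20+6-2=24; pred: 4+0-2=2
Step 6: prey: 24+7-1=30; pred: 2+0-1=1
Step 7: prey: 30+9-0=39; pred: 1+0-0=1
Step 8: prey: 39+11-1=49; pred: 1+0-0=1
Step 9: prey: 49+14-1=62; pred: 1+0-0=1
Max prey = 62 at step 9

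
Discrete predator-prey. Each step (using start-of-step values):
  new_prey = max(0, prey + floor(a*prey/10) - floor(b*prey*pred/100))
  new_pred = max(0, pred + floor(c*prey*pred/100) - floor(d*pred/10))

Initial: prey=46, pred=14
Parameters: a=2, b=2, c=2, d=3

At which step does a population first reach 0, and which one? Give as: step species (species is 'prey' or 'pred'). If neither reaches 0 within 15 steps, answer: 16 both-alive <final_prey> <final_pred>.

Step 1: prey: 46+9-12=43; pred: 14+12-4=22
Step 2: prey: 43+8-18=33; pred: 22+18-6=34
Step 3: prey: 33+6-22=17; pred: 34+22-10=46
Step 4: prey: 17+3-15=5; pred: 46+15-13=48
Step 5: prey: 5+1-4=2; pred: 48+4-14=38
Step 6: prey: 2+0-1=1; pred: 38+1-11=28
Step 7: prey: 1+0-0=1; pred: 28+0-8=20
Step 8: prey: 1+0-0=1; pred: 20+0-6=14
Step 9: prey: 1+0-0=1; pred: 14+0-4=10
Step 10: prey: 1+0-0=1; pred: 10+0-3=7
Step 11: prey: 1+0-0=1; pred: 7+0-2=5
Step 12: prey: 1+0-0=1; pred: 5+0-1=4
Step 13: prey: 1+0-0=1; pred: 4+0-1=3
Step 14: prey: 1+0-0=1; pred: 3+0-0=3
Steps 15-15: state stable at prey=1, pred=3 (no change)
No extinction within 15 steps

Answer: 16 both-alive 1 3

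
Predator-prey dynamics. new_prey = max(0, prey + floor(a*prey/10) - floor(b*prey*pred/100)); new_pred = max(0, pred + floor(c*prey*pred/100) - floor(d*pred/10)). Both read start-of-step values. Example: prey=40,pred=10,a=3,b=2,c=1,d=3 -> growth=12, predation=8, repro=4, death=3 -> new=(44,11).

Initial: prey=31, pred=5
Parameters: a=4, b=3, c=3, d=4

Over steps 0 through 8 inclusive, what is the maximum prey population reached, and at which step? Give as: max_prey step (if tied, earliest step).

Step 1: prey: 31+12-4=39; pred: 5+4-2=7
Step 2: prey: 39+15-8=46; pred: 7+8-2=13
Step 3: prey: 46+18-17=47; pred: 13+17-5=25
Step 4: prey: 47+18-35=30; pred: 25+35-10=50
Step 5: prey: 30+12-45=0; pred: 50+45-20=75
Step 6: prey: 0+0-0=0; pred: 75+0-30=45
Step 7: prey: 0+0-0=0; pred: 45+0-18=27
Step 8: prey: 0+0-0=0; pred: 27+0-10=17
Max prey = 47 at step 3

Answer: 47 3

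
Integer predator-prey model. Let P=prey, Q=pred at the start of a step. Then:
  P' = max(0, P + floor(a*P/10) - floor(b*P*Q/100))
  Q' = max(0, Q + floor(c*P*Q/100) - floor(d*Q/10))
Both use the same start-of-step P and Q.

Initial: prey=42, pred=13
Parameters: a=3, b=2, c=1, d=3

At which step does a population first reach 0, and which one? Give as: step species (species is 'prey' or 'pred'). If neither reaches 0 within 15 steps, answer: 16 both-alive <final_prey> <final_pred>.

Answer: 16 both-alive 21 7

Derivation:
Step 1: prey: 42+12-10=44; pred: 13+5-3=15
Step 2: prey: 44+13-13=44; pred: 15+6-4=17
Step 3: prey: 44+13-14=43; pred: 17+7-5=19
Step 4: prey: 43+12-16=39; pred: 19+8-5=22
Step 5: prey: 39+11-17=33; pred: 22+8-6=24
Step 6: prey: 33+9-15=27; pred: 24+7-7=24
Step 7: prey: 27+8-12=23; pred: 24+6-7=23
Step 8: prey: 23+6-10=19; pred: 23+5-6=22
Step 9: prey: 19+5-8=16; pred: 22+4-6=20
Step 10: prey: 16+4-6=14; pred: 20+3-6=17
Step 11: prey: 14+4-4=14; pred: 17+2-5=14
Step 12: prey: 14+4-3=15; pred: 14+1-4=11
Step 13: prey: 15+4-3=16; pred: 11+1-3=9
Step 14: prey: 16+4-2=18; pred: 9+1-2=8
Step 15: prey: 18+5-2=21; pred: 8+1-2=7
No extinction within 15 steps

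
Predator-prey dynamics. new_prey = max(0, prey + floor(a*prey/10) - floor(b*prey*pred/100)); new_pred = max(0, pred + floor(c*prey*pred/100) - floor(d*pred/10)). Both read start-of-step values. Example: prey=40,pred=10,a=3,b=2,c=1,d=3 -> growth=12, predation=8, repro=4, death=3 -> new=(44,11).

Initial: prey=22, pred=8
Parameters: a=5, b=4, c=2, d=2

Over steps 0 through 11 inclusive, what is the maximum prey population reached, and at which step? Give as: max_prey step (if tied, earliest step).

Step 1: prey: 22+11-7=26; pred: 8+3-1=10
Step 2: prey: 26+13-10=29; pred: 10+5-2=13
Step 3: prey: 29+14-15=28; pred: 13+7-2=18
Step 4: prey: 28+14-20=22; pred: 18+10-3=25
Step 5: prey: 22+11-22=11; pred: 25+11-5=31
Step 6: prey: 11+5-13=3; pred: 31+6-6=31
Step 7: prey: 3+1-3=1; pred: 31+1-6=26
Step 8: prey: 1+0-1=0; pred: 26+0-5=21
Step 9: prey: 0+0-0=0; pred: 21+0-4=17
Step 10: prey: 0+0-0=0; pred: 17+0-3=14
Step 11: prey: 0+0-0=0; pred: 14+0-2=12
Max prey = 29 at step 2

Answer: 29 2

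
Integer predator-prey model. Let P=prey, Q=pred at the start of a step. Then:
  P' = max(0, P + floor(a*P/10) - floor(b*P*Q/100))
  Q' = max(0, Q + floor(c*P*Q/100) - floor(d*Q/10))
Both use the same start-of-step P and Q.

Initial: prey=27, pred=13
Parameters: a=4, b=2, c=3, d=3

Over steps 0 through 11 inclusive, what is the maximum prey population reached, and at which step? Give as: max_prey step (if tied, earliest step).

Answer: 30 1

Derivation:
Step 1: prey: 27+10-7=30; pred: 13+10-3=20
Step 2: prey: 30+12-12=30; pred: 20+18-6=32
Step 3: prey: 30+12-19=23; pred: 32+28-9=51
Step 4: prey: 23+9-23=9; pred: 51+35-15=71
Step 5: prey: 9+3-12=0; pred: 71+19-21=69
Step 6: prey: 0+0-0=0; pred: 69+0-20=49
Step 7: prey: 0+0-0=0; pred: 49+0-14=35
Step 8: prey: 0+0-0=0; pred: 35+0-10=25
Step 9: prey: 0+0-0=0; pred: 25+0-7=18
Step 10: prey: 0+0-0=0; pred: 18+0-5=13
Step 11: prey: 0+0-0=0; pred: 13+0-3=10
Max prey = 30 at step 1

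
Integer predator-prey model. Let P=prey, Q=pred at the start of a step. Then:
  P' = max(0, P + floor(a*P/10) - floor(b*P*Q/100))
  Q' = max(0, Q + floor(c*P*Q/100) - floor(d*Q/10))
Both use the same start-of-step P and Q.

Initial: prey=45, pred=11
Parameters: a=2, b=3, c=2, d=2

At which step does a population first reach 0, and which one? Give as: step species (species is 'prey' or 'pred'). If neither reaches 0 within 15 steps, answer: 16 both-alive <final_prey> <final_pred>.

Answer: 4 prey

Derivation:
Step 1: prey: 45+9-14=40; pred: 11+9-2=18
Step 2: prey: 40+8-21=27; pred: 18+14-3=29
Step 3: prey: 27+5-23=9; pred: 29+15-5=39
Step 4: prey: 9+1-10=0; pred: 39+7-7=39
First extinction: prey at step 4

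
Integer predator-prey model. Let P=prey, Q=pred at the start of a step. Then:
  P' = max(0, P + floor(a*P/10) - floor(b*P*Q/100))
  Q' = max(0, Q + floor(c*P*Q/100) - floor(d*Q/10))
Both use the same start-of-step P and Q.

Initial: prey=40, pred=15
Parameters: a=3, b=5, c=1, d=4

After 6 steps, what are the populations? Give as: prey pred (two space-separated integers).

Step 1: prey: 40+12-30=22; pred: 15+6-6=15
Step 2: prey: 22+6-16=12; pred: 15+3-6=12
Step 3: prey: 12+3-7=8; pred: 12+1-4=9
Step 4: prey: 8+2-3=7; pred: 9+0-3=6
Step 5: prey: 7+2-2=7; pred: 6+0-2=4
Step 6: prey: 7+2-1=8; pred: 4+0-1=3

Answer: 8 3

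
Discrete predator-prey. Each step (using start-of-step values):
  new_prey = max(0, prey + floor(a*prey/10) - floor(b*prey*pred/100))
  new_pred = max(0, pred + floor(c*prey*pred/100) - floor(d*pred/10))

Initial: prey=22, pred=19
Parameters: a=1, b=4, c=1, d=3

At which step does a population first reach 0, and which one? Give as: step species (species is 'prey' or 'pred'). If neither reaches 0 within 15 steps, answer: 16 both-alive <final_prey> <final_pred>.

Answer: 16 both-alive 2 3

Derivation:
Step 1: prey: 22+2-16=8; pred: 19+4-5=18
Step 2: prey: 8+0-5=3; pred: 18+1-5=14
Step 3: prey: 3+0-1=2; pred: 14+0-4=10
Step 4: prey: 2+0-0=2; pred: 10+0-3=7
Step 5: prey: 2+0-0=2; pred: 7+0-2=5
Step 6: prey: 2+0-0=2; pred: 5+0-1=4
Step 7: prey: 2+0-0=2; pred: 4+0-1=3
Step 8: prey: 2+0-0=2; pred: 3+0-0=3
Steps 9-15: state stable at prey=2, pred=3 (no change)
No extinction within 15 steps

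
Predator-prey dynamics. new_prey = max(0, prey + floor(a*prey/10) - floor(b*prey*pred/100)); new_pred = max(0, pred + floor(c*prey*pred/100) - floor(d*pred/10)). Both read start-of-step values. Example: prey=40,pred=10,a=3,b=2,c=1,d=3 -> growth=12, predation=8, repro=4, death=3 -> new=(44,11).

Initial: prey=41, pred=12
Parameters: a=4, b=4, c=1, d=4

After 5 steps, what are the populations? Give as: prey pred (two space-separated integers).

Answer: 30 10

Derivation:
Step 1: prey: 41+16-19=38; pred: 12+4-4=12
Step 2: prey: 38+15-18=35; pred: 12+4-4=12
Step 3: prey: 35+14-16=33; pred: 12+4-4=12
Step 4: prey: 33+13-15=31; pred: 12+3-4=11
Step 5: prey: 31+12-13=30; pred: 11+3-4=10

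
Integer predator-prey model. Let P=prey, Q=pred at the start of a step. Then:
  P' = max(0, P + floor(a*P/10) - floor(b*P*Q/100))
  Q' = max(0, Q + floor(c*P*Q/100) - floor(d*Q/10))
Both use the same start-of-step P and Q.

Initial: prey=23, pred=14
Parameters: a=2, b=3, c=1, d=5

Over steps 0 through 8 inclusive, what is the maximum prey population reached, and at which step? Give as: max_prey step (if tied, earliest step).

Step 1: prey: 23+4-9=18; pred: 14+3-7=10
Step 2: prey: 18+3-5=16; pred: 10+1-5=6
Step 3: prey: 16+3-2=17; pred: 6+0-3=3
Step 4: prey: 17+3-1=19; pred: 3+0-1=2
Step 5: prey: 19+3-1=21; pred: 2+0-1=1
Step 6: prey: 21+4-0=25; pred: 1+0-0=1
Step 7: prey: 25+5-0=30; pred: 1+0-0=1
Step 8: prey: 30+6-0=36; pred: 1+0-0=1
Max prey = 36 at step 8

Answer: 36 8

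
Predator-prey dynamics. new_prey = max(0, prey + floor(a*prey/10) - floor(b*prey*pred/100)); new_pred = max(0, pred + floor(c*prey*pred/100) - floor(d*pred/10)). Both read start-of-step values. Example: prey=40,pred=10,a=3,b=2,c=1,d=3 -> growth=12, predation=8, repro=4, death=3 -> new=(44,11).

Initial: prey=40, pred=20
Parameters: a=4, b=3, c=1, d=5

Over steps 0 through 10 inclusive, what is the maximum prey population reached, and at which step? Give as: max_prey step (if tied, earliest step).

Step 1: prey: 40+16-24=32; pred: 20+8-10=18
Step 2: prey: 32+12-17=27; pred: 18+5-9=14
Step 3: prey: 27+10-11=26; pred: 14+3-7=10
Step 4: prey: 26+10-7=29; pred: 10+2-5=7
Step 5: prey: 29+11-6=34; pred: 7+2-3=6
Step 6: prey: 34+13-6=41; pred: 6+2-3=5
Step 7: prey: 41+16-6=51; pred: 5+2-2=5
Step 8: prey: 51+20-7=64; pred: 5+2-2=5
Step 9: prey: 64+25-9=80; pred: 5+3-2=6
Step 10: prey: 80+32-14=98; pred: 6+4-3=7
Max prey = 98 at step 10

Answer: 98 10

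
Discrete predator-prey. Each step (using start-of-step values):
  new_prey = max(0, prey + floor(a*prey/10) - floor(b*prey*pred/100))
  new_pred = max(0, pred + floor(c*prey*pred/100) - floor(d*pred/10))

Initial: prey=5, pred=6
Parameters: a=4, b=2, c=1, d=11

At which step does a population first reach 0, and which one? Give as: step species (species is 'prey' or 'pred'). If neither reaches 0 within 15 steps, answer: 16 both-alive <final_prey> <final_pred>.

Answer: 1 pred

Derivation:
Step 1: prey: 5+2-0=7; pred: 6+0-6=0
First extinction: pred at step 1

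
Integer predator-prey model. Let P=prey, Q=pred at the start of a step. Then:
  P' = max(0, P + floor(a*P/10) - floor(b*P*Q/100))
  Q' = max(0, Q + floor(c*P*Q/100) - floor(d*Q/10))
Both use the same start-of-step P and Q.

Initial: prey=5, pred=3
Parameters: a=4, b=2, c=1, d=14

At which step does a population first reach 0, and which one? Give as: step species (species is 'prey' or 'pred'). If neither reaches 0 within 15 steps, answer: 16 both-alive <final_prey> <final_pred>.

Step 1: prey: 5+2-0=7; pred: 3+0-4=0
First extinction: pred at step 1

Answer: 1 pred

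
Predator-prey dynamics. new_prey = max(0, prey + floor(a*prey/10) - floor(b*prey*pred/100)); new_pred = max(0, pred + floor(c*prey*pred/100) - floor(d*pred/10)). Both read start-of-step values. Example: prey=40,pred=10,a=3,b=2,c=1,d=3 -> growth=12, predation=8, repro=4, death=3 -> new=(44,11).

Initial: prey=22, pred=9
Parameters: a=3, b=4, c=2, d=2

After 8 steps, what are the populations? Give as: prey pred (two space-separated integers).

Answer: 2 11

Derivation:
Step 1: prey: 22+6-7=21; pred: 9+3-1=11
Step 2: prey: 21+6-9=18; pred: 11+4-2=13
Step 3: prey: 18+5-9=14; pred: 13+4-2=15
Step 4: prey: 14+4-8=10; pred: 15+4-3=16
Step 5: prey: 10+3-6=7; pred: 16+3-3=16
Step 6: prey: 7+2-4=5; pred: 16+2-3=15
Step 7: prey: 5+1-3=3; pred: 15+1-3=13
Step 8: prey: 3+0-1=2; pred: 13+0-2=11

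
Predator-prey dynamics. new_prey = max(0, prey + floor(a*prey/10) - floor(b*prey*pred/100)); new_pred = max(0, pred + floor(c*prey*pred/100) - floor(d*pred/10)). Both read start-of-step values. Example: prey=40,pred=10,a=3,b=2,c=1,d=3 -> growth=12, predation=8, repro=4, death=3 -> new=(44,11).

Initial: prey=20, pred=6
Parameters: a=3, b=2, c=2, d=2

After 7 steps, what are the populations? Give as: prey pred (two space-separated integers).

Answer: 11 48

Derivation:
Step 1: prey: 20+6-2=24; pred: 6+2-1=7
Step 2: prey: 24+7-3=28; pred: 7+3-1=9
Step 3: prey: 28+8-5=31; pred: 9+5-1=13
Step 4: prey: 31+9-8=32; pred: 13+8-2=19
Step 5: prey: 32+9-12=29; pred: 19+12-3=28
Step 6: prey: 29+8-16=21; pred: 28+16-5=39
Step 7: prey: 21+6-16=11; pred: 39+16-7=48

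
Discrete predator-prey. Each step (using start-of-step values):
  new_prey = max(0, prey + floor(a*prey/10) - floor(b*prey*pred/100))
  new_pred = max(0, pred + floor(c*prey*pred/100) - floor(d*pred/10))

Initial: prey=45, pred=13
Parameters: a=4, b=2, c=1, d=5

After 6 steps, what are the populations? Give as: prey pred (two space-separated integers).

Answer: 87 27

Derivation:
Step 1: prey: 45+18-11=52; pred: 13+5-6=12
Step 2: prey: 52+20-12=60; pred: 12+6-6=12
Step 3: prey: 60+24-14=70; pred: 12+7-6=13
Step 4: prey: 70+28-18=80; pred: 13+9-6=16
Step 5: prey: 80+32-25=87; pred: 16+12-8=20
Step 6: prey: 87+34-34=87; pred: 20+17-10=27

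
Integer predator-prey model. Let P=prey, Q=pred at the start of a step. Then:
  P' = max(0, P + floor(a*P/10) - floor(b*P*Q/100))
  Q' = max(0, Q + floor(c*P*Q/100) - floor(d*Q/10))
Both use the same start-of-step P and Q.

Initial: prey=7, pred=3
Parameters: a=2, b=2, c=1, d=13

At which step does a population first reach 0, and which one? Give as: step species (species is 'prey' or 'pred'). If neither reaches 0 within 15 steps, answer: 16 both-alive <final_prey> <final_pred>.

Step 1: prey: 7+1-0=8; pred: 3+0-3=0
First extinction: pred at step 1

Answer: 1 pred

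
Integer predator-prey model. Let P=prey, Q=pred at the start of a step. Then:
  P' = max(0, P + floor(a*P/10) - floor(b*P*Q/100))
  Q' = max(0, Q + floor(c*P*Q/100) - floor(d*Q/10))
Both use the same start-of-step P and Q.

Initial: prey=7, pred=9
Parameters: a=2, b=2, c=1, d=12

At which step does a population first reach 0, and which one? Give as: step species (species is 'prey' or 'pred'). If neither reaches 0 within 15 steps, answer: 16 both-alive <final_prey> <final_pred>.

Answer: 1 pred

Derivation:
Step 1: prey: 7+1-1=7; pred: 9+0-10=0
First extinction: pred at step 1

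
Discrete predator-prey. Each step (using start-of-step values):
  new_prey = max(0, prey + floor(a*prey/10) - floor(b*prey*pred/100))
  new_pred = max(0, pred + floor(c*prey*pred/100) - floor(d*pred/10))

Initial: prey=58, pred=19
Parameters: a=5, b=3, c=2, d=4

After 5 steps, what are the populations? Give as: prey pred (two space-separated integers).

Step 1: prey: 58+29-33=54; pred: 19+22-7=34
Step 2: prey: 54+27-55=26; pred: 34+36-13=57
Step 3: prey: 26+13-44=0; pred: 57+29-22=64
Step 4: prey: 0+0-0=0; pred: 64+0-25=39
Step 5: prey: 0+0-0=0; pred: 39+0-15=24

Answer: 0 24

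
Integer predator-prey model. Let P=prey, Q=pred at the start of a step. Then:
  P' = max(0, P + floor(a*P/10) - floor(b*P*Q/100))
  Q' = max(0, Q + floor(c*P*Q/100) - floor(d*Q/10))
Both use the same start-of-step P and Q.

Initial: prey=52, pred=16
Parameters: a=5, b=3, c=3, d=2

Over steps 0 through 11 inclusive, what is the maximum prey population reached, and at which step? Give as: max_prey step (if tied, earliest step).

Step 1: prey: 52+26-24=54; pred: 16+24-3=37
Step 2: prey: 54+27-59=22; pred: 37+59-7=89
Step 3: prey: 22+11-58=0; pred: 89+58-17=130
Step 4: prey: 0+0-0=0; pred: 130+0-26=104
Step 5: prey: 0+0-0=0; pred: 104+0-20=84
Step 6: prey: 0+0-0=0; pred: 84+0-16=68
Step 7: prey: 0+0-0=0; pred: 68+0-13=55
Step 8: prey: 0+0-0=0; pred: 55+0-11=44
Step 9: prey: 0+0-0=0; pred: 44+0-8=36
Step 10: prey: 0+0-0=0; pred: 36+0-7=29
Step 11: prey: 0+0-0=0; pred: 29+0-5=24
Max prey = 54 at step 1

Answer: 54 1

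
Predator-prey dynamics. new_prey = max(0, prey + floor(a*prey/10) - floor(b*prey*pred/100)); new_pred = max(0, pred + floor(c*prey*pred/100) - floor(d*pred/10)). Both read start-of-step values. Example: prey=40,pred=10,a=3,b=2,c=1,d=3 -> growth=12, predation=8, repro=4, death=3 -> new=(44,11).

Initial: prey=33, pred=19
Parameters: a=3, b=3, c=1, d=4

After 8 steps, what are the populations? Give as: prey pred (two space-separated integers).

Step 1: prey: 33+9-18=24; pred: 19+6-7=18
Step 2: prey: 24+7-12=19; pred: 18+4-7=15
Step 3: prey: 19+5-8=16; pred: 15+2-6=11
Step 4: prey: 16+4-5=15; pred: 11+1-4=8
Step 5: prey: 15+4-3=16; pred: 8+1-3=6
Step 6: prey: 16+4-2=18; pred: 6+0-2=4
Step 7: prey: 18+5-2=21; pred: 4+0-1=3
Step 8: prey: 21+6-1=26; pred: 3+0-1=2

Answer: 26 2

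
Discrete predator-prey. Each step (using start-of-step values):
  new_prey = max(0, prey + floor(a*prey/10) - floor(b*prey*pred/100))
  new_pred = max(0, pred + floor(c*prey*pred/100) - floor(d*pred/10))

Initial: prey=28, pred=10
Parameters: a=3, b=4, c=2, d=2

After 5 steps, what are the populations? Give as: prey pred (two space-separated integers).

Step 1: prey: 28+8-11=25; pred: 10+5-2=13
Step 2: prey: 25+7-13=19; pred: 13+6-2=17
Step 3: prey: 19+5-12=12; pred: 17+6-3=20
Step 4: prey: 12+3-9=6; pred: 20+4-4=20
Step 5: prey: 6+1-4=3; pred: 20+2-4=18

Answer: 3 18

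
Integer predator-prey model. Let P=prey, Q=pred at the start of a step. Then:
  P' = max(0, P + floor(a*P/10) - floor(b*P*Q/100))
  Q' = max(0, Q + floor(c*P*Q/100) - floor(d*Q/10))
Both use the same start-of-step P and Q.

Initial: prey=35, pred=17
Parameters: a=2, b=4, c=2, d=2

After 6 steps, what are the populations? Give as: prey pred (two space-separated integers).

Step 1: prey: 35+7-23=19; pred: 17+11-3=25
Step 2: prey: 19+3-19=3; pred: 25+9-5=29
Step 3: prey: 3+0-3=0; pred: 29+1-5=25
Step 4: prey: 0+0-0=0; pred: 25+0-5=20
Step 5: prey: 0+0-0=0; pred: 20+0-4=16
Step 6: prey: 0+0-0=0; pred: 16+0-3=13

Answer: 0 13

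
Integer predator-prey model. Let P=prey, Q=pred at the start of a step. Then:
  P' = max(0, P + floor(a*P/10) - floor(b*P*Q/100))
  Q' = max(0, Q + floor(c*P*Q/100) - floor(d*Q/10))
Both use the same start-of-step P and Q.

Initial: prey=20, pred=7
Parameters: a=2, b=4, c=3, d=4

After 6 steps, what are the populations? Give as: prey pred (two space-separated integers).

Answer: 5 8

Derivation:
Step 1: prey: 20+4-5=19; pred: 7+4-2=9
Step 2: prey: 19+3-6=16; pred: 9+5-3=11
Step 3: prey: 16+3-7=12; pred: 11+5-4=12
Step 4: prey: 12+2-5=9; pred: 12+4-4=12
Step 5: prey: 9+1-4=6; pred: 12+3-4=11
Step 6: prey: 6+1-2=5; pred: 11+1-4=8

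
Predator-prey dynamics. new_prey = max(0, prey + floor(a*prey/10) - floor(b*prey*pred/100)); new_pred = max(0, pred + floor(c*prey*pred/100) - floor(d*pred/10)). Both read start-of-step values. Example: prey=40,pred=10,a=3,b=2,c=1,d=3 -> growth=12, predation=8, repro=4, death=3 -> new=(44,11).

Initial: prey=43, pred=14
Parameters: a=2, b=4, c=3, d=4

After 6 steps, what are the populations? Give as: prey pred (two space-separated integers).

Answer: 0 6

Derivation:
Step 1: prey: 43+8-24=27; pred: 14+18-5=27
Step 2: prey: 27+5-29=3; pred: 27+21-10=38
Step 3: prey: 3+0-4=0; pred: 38+3-15=26
Step 4: prey: 0+0-0=0; pred: 26+0-10=16
Step 5: prey: 0+0-0=0; pred: 16+0-6=10
Step 6: prey: 0+0-0=0; pred: 10+0-4=6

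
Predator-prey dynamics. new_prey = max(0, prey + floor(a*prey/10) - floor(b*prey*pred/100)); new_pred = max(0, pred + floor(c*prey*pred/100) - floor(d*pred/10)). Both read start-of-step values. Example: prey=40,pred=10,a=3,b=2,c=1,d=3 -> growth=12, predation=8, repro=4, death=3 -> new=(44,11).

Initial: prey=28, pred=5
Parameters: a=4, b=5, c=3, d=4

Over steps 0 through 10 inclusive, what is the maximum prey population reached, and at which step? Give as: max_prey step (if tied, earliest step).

Answer: 33 2

Derivation:
Step 1: prey: 28+11-7=32; pred: 5+4-2=7
Step 2: prey: 32+12-11=33; pred: 7+6-2=11
Step 3: prey: 33+13-18=28; pred: 11+10-4=17
Step 4: prey: 28+11-23=16; pred: 17+14-6=25
Step 5: prey: 16+6-20=2; pred: 25+12-10=27
Step 6: prey: 2+0-2=0; pred: 27+1-10=18
Step 7: prey: 0+0-0=0; pred: 18+0-7=11
Step 8: prey: 0+0-0=0; pred: 11+0-4=7
Step 9: prey: 0+0-0=0; pred: 7+0-2=5
Step 10: prey: 0+0-0=0; pred: 5+0-2=3
Max prey = 33 at step 2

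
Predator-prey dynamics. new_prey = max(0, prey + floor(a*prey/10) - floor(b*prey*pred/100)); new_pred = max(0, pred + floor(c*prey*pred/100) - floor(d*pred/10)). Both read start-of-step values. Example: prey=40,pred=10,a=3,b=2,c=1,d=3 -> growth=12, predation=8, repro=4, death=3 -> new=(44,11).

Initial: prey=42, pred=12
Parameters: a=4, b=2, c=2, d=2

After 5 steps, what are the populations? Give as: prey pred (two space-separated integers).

Step 1: prey: 42+16-10=48; pred: 12+10-2=20
Step 2: prey: 48+19-19=48; pred: 20+19-4=35
Step 3: prey: 48+19-33=34; pred: 35+33-7=61
Step 4: prey: 34+13-41=6; pred: 61+41-12=90
Step 5: prey: 6+2-10=0; pred: 90+10-18=82

Answer: 0 82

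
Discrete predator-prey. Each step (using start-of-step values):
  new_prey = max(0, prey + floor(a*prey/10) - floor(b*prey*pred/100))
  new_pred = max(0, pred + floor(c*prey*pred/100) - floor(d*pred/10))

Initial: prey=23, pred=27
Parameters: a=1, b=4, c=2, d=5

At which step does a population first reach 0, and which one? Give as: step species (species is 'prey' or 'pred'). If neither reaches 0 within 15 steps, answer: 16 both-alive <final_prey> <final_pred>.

Answer: 2 prey

Derivation:
Step 1: prey: 23+2-24=1; pred: 27+12-13=26
Step 2: prey: 1+0-1=0; pred: 26+0-13=13
First extinction: prey at step 2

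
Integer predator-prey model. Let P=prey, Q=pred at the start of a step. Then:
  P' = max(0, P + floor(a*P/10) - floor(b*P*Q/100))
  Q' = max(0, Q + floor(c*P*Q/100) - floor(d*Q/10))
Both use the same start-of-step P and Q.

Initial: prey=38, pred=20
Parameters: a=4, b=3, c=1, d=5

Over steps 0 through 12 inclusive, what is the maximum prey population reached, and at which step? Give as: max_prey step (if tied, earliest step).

Step 1: prey: 38+15-22=31; pred: 20+7-10=17
Step 2: prey: 31+12-15=28; pred: 17+5-8=14
Step 3: prey: 28+11-11=28; pred: 14+3-7=10
Step 4: prey: 28+11-8=31; pred: 10+2-5=7
Step 5: prey: 31+12-6=37; pred: 7+2-3=6
Step 6: prey: 37+14-6=45; pred: 6+2-3=5
Step 7: prey: 45+18-6=57; pred: 5+2-2=5
Step 8: prey: 57+22-8=71; pred: 5+2-2=5
Step 9: prey: 71+28-10=89; pred: 5+3-2=6
Step 10: prey: 89+35-16=108; pred: 6+5-3=8
Step 11: prey: 108+43-25=126; pred: 8+8-4=12
Step 12: prey: 126+50-45=131; pred: 12+15-6=21
Max prey = 131 at step 12

Answer: 131 12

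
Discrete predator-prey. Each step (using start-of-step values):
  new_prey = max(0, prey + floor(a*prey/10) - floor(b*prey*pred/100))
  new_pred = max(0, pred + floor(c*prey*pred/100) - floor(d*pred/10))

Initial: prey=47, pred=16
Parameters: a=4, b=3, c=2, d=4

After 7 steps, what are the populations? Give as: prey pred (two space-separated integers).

Answer: 1 8

Derivation:
Step 1: prey: 47+18-22=43; pred: 16+15-6=25
Step 2: prey: 43+17-32=28; pred: 25+21-10=36
Step 3: prey: 28+11-30=9; pred: 36+20-14=42
Step 4: prey: 9+3-11=1; pred: 42+7-16=33
Step 5: prey: 1+0-0=1; pred: 33+0-13=20
Step 6: prey: 1+0-0=1; pred: 20+0-8=12
Step 7: prey: 1+0-0=1; pred: 12+0-4=8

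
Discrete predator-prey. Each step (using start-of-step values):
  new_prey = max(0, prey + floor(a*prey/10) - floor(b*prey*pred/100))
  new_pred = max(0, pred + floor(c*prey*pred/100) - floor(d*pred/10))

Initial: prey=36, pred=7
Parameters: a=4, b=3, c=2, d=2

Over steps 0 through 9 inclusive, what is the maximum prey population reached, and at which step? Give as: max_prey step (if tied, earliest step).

Answer: 46 2

Derivation:
Step 1: prey: 36+14-7=43; pred: 7+5-1=11
Step 2: prey: 43+17-14=46; pred: 11+9-2=18
Step 3: prey: 46+18-24=40; pred: 18+16-3=31
Step 4: prey: 40+16-37=19; pred: 31+24-6=49
Step 5: prey: 19+7-27=0; pred: 49+18-9=58
Step 6: prey: 0+0-0=0; pred: 58+0-11=47
Step 7: prey: 0+0-0=0; pred: 47+0-9=38
Step 8: prey: 0+0-0=0; pred: 38+0-7=31
Step 9: prey: 0+0-0=0; pred: 31+0-6=25
Max prey = 46 at step 2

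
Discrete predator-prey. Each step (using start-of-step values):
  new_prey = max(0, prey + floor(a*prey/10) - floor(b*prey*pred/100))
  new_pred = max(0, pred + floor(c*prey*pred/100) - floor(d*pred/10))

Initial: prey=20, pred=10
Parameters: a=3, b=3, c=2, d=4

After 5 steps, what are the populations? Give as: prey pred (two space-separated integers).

Step 1: prey: 20+6-6=20; pred: 10+4-4=10
Step 2: prey: 20+6-6=20; pred: 10+4-4=10
Step 3: prey: 20+6-6=20; pred: 10+4-4=10
Step 4: prey: 20+6-6=20; pred: 10+4-4=10
Step 5: prey: 20+6-6=20; pred: 10+4-4=10

Answer: 20 10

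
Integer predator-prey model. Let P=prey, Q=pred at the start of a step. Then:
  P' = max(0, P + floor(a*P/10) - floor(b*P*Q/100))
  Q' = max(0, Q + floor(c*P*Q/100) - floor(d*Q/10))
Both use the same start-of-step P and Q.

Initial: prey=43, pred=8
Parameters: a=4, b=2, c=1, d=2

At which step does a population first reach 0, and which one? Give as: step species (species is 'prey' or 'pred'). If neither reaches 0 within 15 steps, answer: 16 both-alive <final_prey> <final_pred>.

Answer: 8 prey

Derivation:
Step 1: prey: 43+17-6=54; pred: 8+3-1=10
Step 2: prey: 54+21-10=65; pred: 10+5-2=13
Step 3: prey: 65+26-16=75; pred: 13+8-2=19
Step 4: prey: 75+30-28=77; pred: 19+14-3=30
Step 5: prey: 77+30-46=61; pred: 30+23-6=47
Step 6: prey: 61+24-57=28; pred: 47+28-9=66
Step 7: prey: 28+11-36=3; pred: 66+18-13=71
Step 8: prey: 3+1-4=0; pred: 71+2-14=59
First extinction: prey at step 8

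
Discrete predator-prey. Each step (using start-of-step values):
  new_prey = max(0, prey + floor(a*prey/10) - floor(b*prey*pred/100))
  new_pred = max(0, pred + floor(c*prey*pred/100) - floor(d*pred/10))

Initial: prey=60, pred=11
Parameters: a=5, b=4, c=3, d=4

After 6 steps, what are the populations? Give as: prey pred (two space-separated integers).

Answer: 0 22

Derivation:
Step 1: prey: 60+30-26=64; pred: 11+19-4=26
Step 2: prey: 64+32-66=30; pred: 26+49-10=65
Step 3: prey: 30+15-78=0; pred: 65+58-26=97
Step 4: prey: 0+0-0=0; pred: 97+0-38=59
Step 5: prey: 0+0-0=0; pred: 59+0-23=36
Step 6: prey: 0+0-0=0; pred: 36+0-14=22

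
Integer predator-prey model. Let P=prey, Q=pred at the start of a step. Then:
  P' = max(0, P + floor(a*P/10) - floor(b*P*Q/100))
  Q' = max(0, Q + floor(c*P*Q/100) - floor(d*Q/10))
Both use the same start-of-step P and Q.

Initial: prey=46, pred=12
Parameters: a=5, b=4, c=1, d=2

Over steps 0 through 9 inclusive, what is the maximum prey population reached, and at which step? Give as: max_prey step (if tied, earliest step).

Answer: 47 1

Derivation:
Step 1: prey: 46+23-22=47; pred: 12+5-2=15
Step 2: prey: 47+23-28=42; pred: 15+7-3=19
Step 3: prey: 42+21-31=32; pred: 19+7-3=23
Step 4: prey: 32+16-29=19; pred: 23+7-4=26
Step 5: prey: 19+9-19=9; pred: 26+4-5=25
Step 6: prey: 9+4-9=4; pred: 25+2-5=22
Step 7: prey: 4+2-3=3; pred: 22+0-4=18
Step 8: prey: 3+1-2=2; pred: 18+0-3=15
Step 9: prey: 2+1-1=2; pred: 15+0-3=12
Max prey = 47 at step 1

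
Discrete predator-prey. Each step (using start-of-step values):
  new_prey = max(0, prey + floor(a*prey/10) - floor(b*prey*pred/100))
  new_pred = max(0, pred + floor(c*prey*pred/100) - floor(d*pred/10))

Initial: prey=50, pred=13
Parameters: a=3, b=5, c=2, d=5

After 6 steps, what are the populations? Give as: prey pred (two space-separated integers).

Step 1: prey: 50+15-32=33; pred: 13+13-6=20
Step 2: prey: 33+9-33=9; pred: 20+13-10=23
Step 3: prey: 9+2-10=1; pred: 23+4-11=16
Step 4: prey: 1+0-0=1; pred: 16+0-8=8
Step 5: prey: 1+0-0=1; pred: 8+0-4=4
Step 6: prey: 1+0-0=1; pred: 4+0-2=2

Answer: 1 2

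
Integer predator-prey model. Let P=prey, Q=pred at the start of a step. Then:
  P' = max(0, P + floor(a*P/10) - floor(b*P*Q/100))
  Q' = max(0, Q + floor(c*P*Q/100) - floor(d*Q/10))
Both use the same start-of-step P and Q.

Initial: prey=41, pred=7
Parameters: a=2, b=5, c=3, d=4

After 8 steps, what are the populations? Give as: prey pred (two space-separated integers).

Answer: 0 3

Derivation:
Step 1: prey: 41+8-14=35; pred: 7+8-2=13
Step 2: prey: 35+7-22=20; pred: 13+13-5=21
Step 3: prey: 20+4-21=3; pred: 21+12-8=25
Step 4: prey: 3+0-3=0; pred: 25+2-10=17
Step 5: prey: 0+0-0=0; pred: 17+0-6=11
Step 6: prey: 0+0-0=0; pred: 11+0-4=7
Step 7: prey: 0+0-0=0; pred: 7+0-2=5
Step 8: prey: 0+0-0=0; pred: 5+0-2=3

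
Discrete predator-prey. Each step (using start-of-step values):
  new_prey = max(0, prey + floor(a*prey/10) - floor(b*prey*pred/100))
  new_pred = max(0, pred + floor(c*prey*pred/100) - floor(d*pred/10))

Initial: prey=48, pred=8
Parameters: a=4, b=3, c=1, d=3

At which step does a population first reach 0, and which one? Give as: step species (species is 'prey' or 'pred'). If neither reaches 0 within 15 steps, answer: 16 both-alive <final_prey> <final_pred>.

Step 1: prey: 48+19-11=56; pred: 8+3-2=9
Step 2: prey: 56+22-15=63; pred: 9+5-2=12
Step 3: prey: 63+25-22=66; pred: 12+7-3=16
Step 4: prey: 66+26-31=61; pred: 16+10-4=22
Step 5: prey: 61+24-40=45; pred: 22+13-6=29
Step 6: prey: 45+18-39=24; pred: 29+13-8=34
Step 7: prey: 24+9-24=9; pred: 34+8-10=32
Step 8: prey: 9+3-8=4; pred: 32+2-9=25
Step 9: prey: 4+1-3=2; pred: 25+1-7=19
Step 10: prey: 2+0-1=1; pred: 19+0-5=14
Step 11: prey: 1+0-0=1; pred: 14+0-4=10
Step 12: prey: 1+0-0=1; pred: 10+0-3=7
Step 13: prey: 1+0-0=1; pred: 7+0-2=5
Step 14: prey: 1+0-0=1; pred: 5+0-1=4
Step 15: prey: 1+0-0=1; pred: 4+0-1=3
No extinction within 15 steps

Answer: 16 both-alive 1 3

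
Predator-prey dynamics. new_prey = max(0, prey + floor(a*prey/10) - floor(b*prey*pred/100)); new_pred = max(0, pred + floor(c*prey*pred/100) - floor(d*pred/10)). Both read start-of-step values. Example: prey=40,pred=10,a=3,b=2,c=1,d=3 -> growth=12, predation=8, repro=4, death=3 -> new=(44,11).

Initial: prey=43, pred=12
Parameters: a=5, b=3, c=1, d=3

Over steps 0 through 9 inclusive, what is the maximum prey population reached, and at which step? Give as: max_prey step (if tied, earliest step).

Step 1: prey: 43+21-15=49; pred: 12+5-3=14
Step 2: prey: 49+24-20=53; pred: 14+6-4=16
Step 3: prey: 53+26-25=54; pred: 16+8-4=20
Step 4: prey: 54+27-32=49; pred: 20+10-6=24
Step 5: prey: 49+24-35=38; pred: 24+11-7=28
Step 6: prey: 38+19-31=26; pred: 28+10-8=30
Step 7: prey: 26+13-23=16; pred: 30+7-9=28
Step 8: prey: 16+8-13=11; pred: 28+4-8=24
Step 9: prey: 11+5-7=9; pred: 24+2-7=19
Max prey = 54 at step 3

Answer: 54 3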